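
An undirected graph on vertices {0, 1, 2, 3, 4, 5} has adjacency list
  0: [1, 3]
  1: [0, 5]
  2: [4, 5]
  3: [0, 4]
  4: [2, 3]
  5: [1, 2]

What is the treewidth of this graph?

A width-2 tree decomposition is:
Bags: B1 = {2, 4, 5}  B2 = {3, 4, 5}  B3 = {0, 3, 5}  B4 = {0, 1, 5}
Tree: B1–B2, B2–B3, B3–B4
The largest bag has 3 vertices, giving width 2; this decomposition certifies tw(G) ≤ 2. Since 5–2–4–3–0–1–5 is a cycle in G, G is not acyclic. Forests are exactly the graphs of treewidth ≤ 1, so tw(G) ≥ 2. Combining the bounds, tw(G) = 2.

2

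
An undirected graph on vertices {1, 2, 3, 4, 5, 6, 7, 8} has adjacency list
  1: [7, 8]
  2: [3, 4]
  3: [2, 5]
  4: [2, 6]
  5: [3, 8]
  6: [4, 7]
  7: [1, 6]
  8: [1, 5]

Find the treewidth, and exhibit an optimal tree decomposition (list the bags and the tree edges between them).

The largest bag has 3 vertices, giving width 2; this decomposition certifies tw(G) ≤ 2. For the lower bound, G contains the cycle 6–4–2–3–5–8–1–7–6, so G is not a forest; only forests have treewidth ≤ 1, hence tw(G) ≥ 2. Therefore the treewidth is 2.

Treewidth 2.
One such decomposition:
Bags: B1 = {2, 4, 6}  B2 = {2, 3, 6}  B3 = {3, 5, 6}  B4 = {5, 6, 8}  B5 = {1, 6, 8}  B6 = {1, 6, 7}
Tree: B1–B2, B2–B3, B3–B4, B4–B5, B5–B6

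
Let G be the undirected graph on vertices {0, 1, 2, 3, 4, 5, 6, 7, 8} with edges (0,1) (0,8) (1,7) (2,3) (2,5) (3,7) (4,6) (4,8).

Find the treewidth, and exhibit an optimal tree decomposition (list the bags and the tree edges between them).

The largest bag has 2 vertices, giving width 1; this decomposition certifies tw(G) ≤ 1. G has an edge, so its treewidth is at least 1. Hence tw(G) = 1 exactly.

Treewidth 1.
Bags: B1 = {4, 6}  B2 = {4, 8}  B3 = {0, 8}  B4 = {0, 1}  B5 = {1, 7}  B6 = {3, 7}  B7 = {2, 3}  B8 = {2, 5}
Tree: B1–B2, B2–B3, B3–B4, B4–B5, B5–B6, B6–B7, B7–B8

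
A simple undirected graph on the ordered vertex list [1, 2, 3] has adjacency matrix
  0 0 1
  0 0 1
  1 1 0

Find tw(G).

A width-1 tree decomposition is:
Bags: B1 = {1, 3}  B2 = {2, 3}
Tree: B1–B2
The largest bag has 2 vertices, giving width 1; this decomposition certifies tw(G) ≤ 1. Since G has at least one edge (e.g. 1–3), it is not an edgeless graph, so tw(G) ≥ 1. Therefore the treewidth is 1.

1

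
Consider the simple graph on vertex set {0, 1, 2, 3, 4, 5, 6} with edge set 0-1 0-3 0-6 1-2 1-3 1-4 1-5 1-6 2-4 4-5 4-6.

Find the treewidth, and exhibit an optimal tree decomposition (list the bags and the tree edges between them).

Treewidth 2.
Bags: B1 = {0, 1, 6}  B2 = {1, 4, 6}  B3 = {1, 2, 4}  B4 = {0, 1, 3}  B5 = {1, 4, 5}
Tree: B1–B2, B2–B3, B1–B4, B2–B5

Every bag has size at most 3, so the width is 3 − 1 = 2 and tw(G) ≤ 2. For the lower bound, the 3 vertices {0, 1, 3} are pairwise adjacent, and any tree decomposition puts a clique entirely inside one bag — forcing width ≥ 2. Therefore the treewidth is 2.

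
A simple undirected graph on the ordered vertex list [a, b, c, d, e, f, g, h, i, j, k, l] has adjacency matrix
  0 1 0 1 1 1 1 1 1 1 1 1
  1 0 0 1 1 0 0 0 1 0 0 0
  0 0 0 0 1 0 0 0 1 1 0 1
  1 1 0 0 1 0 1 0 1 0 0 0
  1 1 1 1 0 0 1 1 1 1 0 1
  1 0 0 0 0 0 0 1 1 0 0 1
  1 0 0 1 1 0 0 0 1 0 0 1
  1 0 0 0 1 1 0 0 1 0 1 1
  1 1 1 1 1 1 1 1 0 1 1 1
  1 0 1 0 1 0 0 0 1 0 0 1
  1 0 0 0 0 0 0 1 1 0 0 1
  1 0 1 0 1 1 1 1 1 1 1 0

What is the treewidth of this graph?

A width-4 tree decomposition is:
Bags: B1 = {a, e, h, i, l}  B2 = {a, e, g, i, l}  B3 = {a, h, i, k, l}  B4 = {a, f, h, i, l}  B5 = {a, d, e, g, i}  B6 = {a, e, i, j, l}  B7 = {a, b, d, e, i}  B8 = {c, e, i, j, l}
Tree: B1–B2, B1–B3, B1–B4, B2–B5, B1–B6, B5–B7, B6–B8
The largest bag has 5 vertices, giving width 4; this decomposition certifies tw(G) ≤ 4. On the other hand G contains the 5-clique {c, e, i, j, l}. A clique must lie in a single bag of any decomposition, so no decomposition can have width below 4. The upper and lower bounds meet at 4, so that is the treewidth.

4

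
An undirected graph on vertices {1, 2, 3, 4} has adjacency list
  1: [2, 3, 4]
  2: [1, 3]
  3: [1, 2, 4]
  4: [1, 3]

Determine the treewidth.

2

A width-2 tree decomposition is:
Bags: B1 = {1, 3, 4}  B2 = {1, 2, 3}
Tree: B1–B2
Every bag has size at most 3, so the width is 3 − 1 = 2 and tw(G) ≤ 2. For the lower bound, the 3 vertices {1, 2, 3} are pairwise adjacent, and any tree decomposition puts a clique entirely inside one bag — forcing width ≥ 2. The upper and lower bounds meet at 2, so that is the treewidth.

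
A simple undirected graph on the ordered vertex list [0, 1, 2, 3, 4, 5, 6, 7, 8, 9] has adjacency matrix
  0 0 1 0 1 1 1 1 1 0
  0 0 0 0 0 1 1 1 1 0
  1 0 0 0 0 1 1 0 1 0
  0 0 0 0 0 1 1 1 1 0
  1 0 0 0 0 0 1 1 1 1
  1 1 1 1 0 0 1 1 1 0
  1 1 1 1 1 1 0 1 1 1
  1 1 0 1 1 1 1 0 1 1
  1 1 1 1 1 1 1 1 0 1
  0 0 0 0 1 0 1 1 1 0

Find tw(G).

A width-4 tree decomposition is:
Bags: B1 = {0, 5, 6, 7, 8}  B2 = {0, 4, 6, 7, 8}  B3 = {3, 5, 6, 7, 8}  B4 = {0, 2, 5, 6, 8}  B5 = {4, 6, 7, 8, 9}  B6 = {1, 5, 6, 7, 8}
Tree: B1–B2, B1–B3, B1–B4, B2–B5, B3–B6
Each bag holds 5 vertices, so the decomposition has width 4, which upper-bounds the treewidth. Conversely, {0, 2, 5, 6, 8} is a clique of size 5, and the vertices of any clique must share a bag in every tree decomposition; so some bag has ≥ 5 vertices and tw(G) ≥ 4. The upper and lower bounds meet at 4, so that is the treewidth.

4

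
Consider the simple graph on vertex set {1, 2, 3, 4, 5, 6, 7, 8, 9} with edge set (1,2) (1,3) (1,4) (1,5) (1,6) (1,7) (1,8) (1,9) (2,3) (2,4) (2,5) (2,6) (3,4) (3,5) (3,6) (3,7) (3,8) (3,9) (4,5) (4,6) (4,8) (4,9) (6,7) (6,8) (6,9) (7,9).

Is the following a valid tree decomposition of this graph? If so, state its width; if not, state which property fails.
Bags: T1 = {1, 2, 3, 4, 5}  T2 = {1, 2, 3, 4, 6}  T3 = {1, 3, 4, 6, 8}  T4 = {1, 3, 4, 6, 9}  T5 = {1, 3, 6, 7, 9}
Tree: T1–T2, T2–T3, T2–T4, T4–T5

Yes; width 4.

Vertex coverage: the bags together contain {1, 2, 3, 4, 5, 6, 7, 8, 9}, the full vertex set. Edge coverage: each edge of G has both endpoints in at least one bag. Running intersection: for every vertex, the bags containing it form a connected subtree. All three properties hold, so this is a valid tree decomposition of width max|bag| − 1 = 4, and hence tw(G) ≤ 4.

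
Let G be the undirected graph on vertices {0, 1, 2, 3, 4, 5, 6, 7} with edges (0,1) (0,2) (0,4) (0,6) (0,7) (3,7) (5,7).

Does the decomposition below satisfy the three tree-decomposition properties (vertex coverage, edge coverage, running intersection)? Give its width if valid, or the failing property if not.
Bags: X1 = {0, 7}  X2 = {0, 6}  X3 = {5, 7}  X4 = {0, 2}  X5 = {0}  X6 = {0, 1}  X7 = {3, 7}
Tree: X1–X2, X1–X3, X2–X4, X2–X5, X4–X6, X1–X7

No — vertex 4 appears in no bag.

A tree decomposition must satisfy three properties: every vertex lies in some bag; for every edge, both endpoints lie together in some bag; and for every vertex, the bags containing it form a connected subtree. Here vertex 4 appears in no bag, so the decomposition is invalid.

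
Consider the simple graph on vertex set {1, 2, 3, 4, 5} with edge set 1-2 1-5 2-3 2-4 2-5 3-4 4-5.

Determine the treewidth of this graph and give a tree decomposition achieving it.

Treewidth 2.
Bags: B1 = {1, 2, 5}  B2 = {2, 4, 5}  B3 = {2, 3, 4}
Tree: B1–B2, B2–B3

The largest bag has 3 vertices, giving width 2; this decomposition certifies tw(G) ≤ 2. On the other hand G contains the 3-clique {1, 2, 5}. A clique must lie in a single bag of any decomposition, so no decomposition can have width below 2. Combining the bounds, tw(G) = 2.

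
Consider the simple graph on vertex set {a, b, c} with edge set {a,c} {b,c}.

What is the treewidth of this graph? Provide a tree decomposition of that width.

Treewidth 1.
Bags: B1 = {b, c}  B2 = {a, c}
Tree: B1–B2

Every bag has size at most 2, so the width is 2 − 1 = 1 and tw(G) ≤ 1. Since G has at least one edge (e.g. c–b), it is not an edgeless graph, so tw(G) ≥ 1. Hence tw(G) = 1 exactly.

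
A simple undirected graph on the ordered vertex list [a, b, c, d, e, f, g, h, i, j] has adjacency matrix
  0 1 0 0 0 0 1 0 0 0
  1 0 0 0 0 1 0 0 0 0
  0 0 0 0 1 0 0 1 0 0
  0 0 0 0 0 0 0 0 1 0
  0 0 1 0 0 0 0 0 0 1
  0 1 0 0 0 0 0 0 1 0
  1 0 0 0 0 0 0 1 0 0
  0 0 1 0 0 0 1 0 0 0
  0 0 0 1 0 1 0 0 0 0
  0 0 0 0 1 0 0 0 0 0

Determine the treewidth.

1

A width-1 tree decomposition is:
Bags: B1 = {d, i}  B2 = {f, i}  B3 = {b, f}  B4 = {a, b}  B5 = {a, g}  B6 = {g, h}  B7 = {c, h}  B8 = {c, e}  B9 = {e, j}
Tree: B1–B2, B2–B3, B3–B4, B4–B5, B5–B6, B6–B7, B7–B8, B8–B9
Every bag has size at most 2, so the width is 2 − 1 = 1 and tw(G) ≤ 1. Since G has at least one edge (e.g. d–i), it is not an edgeless graph, so tw(G) ≥ 1. Combining the bounds, tw(G) = 1.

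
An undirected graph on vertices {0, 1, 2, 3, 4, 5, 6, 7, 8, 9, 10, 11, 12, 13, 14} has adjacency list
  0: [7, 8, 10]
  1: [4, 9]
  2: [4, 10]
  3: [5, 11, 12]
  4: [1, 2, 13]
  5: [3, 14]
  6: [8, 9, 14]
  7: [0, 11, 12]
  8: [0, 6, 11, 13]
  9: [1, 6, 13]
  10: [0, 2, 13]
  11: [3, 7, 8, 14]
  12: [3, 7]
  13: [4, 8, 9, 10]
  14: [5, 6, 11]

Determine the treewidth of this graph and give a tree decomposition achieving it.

The largest bag has 4 vertices, giving width 3; this decomposition certifies tw(G) ≤ 3. For the lower bound: the 4 vertex sets {3,5,12}, {7}, {11}, {0,6,8,14} are disjoint, each induces a connected subgraph, and every pair is joined by at least one edge of G. Contracting each set to a single vertex therefore yields K_{4} as a minor, and since treewidth is minor-monotone, tw(G) ≥ tw(K_{4}) = 3. Combining the bounds, tw(G) = 3.

Treewidth 3.
One such decomposition:
Bags: B1 = {3, 5, 7, 12}  B2 = {3, 5, 7, 11}  B3 = {5, 7, 11, 14}  B4 = {0, 7, 11, 14}  B5 = {0, 8, 11, 14}  B6 = {0, 6, 8, 14}  B7 = {0, 6, 8, 10}  B8 = {6, 8, 10, 13}  B9 = {6, 9, 10, 13}  B10 = {2, 9, 10, 13}  B11 = {2, 4, 9, 13}  B12 = {1, 2, 4, 9}
Tree: B1–B2, B2–B3, B3–B4, B4–B5, B5–B6, B6–B7, B7–B8, B8–B9, B9–B10, B10–B11, B11–B12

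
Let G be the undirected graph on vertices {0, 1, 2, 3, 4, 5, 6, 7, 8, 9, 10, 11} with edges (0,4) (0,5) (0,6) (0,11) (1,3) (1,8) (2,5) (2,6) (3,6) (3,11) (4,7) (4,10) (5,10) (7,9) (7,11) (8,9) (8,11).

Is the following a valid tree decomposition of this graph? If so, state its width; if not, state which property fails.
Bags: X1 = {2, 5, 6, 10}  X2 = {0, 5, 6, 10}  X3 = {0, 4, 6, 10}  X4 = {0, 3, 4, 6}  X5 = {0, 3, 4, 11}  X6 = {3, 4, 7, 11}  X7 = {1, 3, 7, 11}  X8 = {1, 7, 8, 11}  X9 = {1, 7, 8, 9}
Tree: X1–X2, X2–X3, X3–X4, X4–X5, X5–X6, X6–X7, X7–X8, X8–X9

Checking the three conditions: (i) the bags cover all of {0, 1, 2, 3, 4, 5, 6, 7, 8, 9, 10, 11}; (ii) for each edge, some bag contains both endpoints; (iii) the bags containing any fixed vertex form a subtree. All hold, so the decomposition is valid with width 4 − 1 = 3.

Yes; width 3.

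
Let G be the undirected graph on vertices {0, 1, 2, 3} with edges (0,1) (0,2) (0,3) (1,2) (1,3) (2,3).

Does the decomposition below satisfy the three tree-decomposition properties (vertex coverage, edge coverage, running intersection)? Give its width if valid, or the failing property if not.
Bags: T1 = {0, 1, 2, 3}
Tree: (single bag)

Yes; width 3.

Vertex coverage: the bags together contain {0, 1, 2, 3}, the full vertex set. Edge coverage: each edge of G has both endpoints in at least one bag. Running intersection: for every vertex, the bags containing it form a connected subtree. All three properties hold, so this is a valid tree decomposition of width max|bag| − 1 = 3, and hence tw(G) ≤ 3.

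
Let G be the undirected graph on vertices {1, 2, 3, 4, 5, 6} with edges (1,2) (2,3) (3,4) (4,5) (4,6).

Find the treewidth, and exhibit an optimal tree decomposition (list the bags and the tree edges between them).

Treewidth 1.
One such decomposition:
Bags: B1 = {2, 3}  B2 = {3, 4}  B3 = {4, 6}  B4 = {1, 2}  B5 = {4, 5}
Tree: B1–B2, B2–B3, B1–B4, B2–B5

Each bag holds 2 vertices, so the decomposition has width 1, which upper-bounds the treewidth. G has an edge, so its treewidth is at least 1. The upper and lower bounds meet at 1, so that is the treewidth.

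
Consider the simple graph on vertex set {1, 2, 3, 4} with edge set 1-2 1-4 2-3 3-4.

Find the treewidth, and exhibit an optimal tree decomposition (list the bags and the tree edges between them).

Treewidth 2.
One optimal decomposition is:
Bags: B1 = {1, 3, 4}  B2 = {1, 2, 3}
Tree: B1–B2

The largest bag has 3 vertices, giving width 2; this decomposition certifies tw(G) ≤ 2. Since 1–4–3–2–1 is a cycle in G, G is not acyclic. Forests are exactly the graphs of treewidth ≤ 1, so tw(G) ≥ 2. Combining the bounds, tw(G) = 2.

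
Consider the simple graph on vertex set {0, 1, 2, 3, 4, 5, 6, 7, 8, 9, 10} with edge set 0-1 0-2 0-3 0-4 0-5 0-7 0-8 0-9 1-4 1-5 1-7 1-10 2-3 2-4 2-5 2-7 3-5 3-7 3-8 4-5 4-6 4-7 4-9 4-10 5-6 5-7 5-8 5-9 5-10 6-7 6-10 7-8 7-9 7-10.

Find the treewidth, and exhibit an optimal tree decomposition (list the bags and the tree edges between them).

Every bag has size at most 5, so the width is 5 − 1 = 4 and tw(G) ≤ 4. On the other hand G contains the 5-clique {0, 3, 5, 7, 8}. A clique must lie in a single bag of any decomposition, so no decomposition can have width below 4. Hence tw(G) = 4 exactly.

Treewidth 4.
One optimal decomposition is:
Bags: B1 = {0, 2, 4, 5, 7}  B2 = {0, 1, 4, 5, 7}  B3 = {1, 4, 5, 7, 10}  B4 = {0, 2, 3, 5, 7}  B5 = {0, 4, 5, 7, 9}  B6 = {0, 3, 5, 7, 8}  B7 = {4, 5, 6, 7, 10}
Tree: B1–B2, B2–B3, B1–B4, B2–B5, B4–B6, B3–B7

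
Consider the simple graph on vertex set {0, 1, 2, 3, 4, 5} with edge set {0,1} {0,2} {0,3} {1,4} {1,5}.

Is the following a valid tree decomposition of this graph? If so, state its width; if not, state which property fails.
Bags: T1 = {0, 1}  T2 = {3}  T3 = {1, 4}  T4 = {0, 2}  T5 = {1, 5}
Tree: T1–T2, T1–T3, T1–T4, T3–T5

No — edge (0,3) lies in no bag.

A tree decomposition must satisfy three properties: every vertex lies in some bag; for every edge, both endpoints lie together in some bag; and for every vertex, the bags containing it form a connected subtree. Here edge (0,3) lies in no bag, so the decomposition is invalid.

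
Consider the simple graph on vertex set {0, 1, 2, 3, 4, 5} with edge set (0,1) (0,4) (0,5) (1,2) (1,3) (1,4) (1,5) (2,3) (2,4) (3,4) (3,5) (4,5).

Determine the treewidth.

A width-3 tree decomposition is:
Bags: B1 = {1, 3, 4, 5}  B2 = {0, 1, 4, 5}  B3 = {1, 2, 3, 4}
Tree: B1–B2, B1–B3
Every bag has size at most 4, so the width is 4 − 1 = 3 and tw(G) ≤ 3. On the other hand G contains the 4-clique {0, 1, 4, 5}. A clique must lie in a single bag of any decomposition, so no decomposition can have width below 3. Therefore the treewidth is 3.

3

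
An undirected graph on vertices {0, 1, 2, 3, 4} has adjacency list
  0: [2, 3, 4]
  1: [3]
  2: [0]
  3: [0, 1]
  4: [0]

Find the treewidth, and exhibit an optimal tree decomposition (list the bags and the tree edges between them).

Treewidth 1.
One such decomposition:
Bags: B1 = {0, 4}  B2 = {0, 2}  B3 = {0, 3}  B4 = {1, 3}
Tree: B1–B2, B2–B3, B3–B4

The largest bag has 2 vertices, giving width 1; this decomposition certifies tw(G) ≤ 1. Any graph with an edge has treewidth ≥ 1, and G has the edge 4–0. Therefore the treewidth is 1.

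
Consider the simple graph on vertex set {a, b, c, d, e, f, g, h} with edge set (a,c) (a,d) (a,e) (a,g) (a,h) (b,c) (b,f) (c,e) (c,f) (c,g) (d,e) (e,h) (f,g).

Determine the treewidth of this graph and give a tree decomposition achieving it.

The largest bag has 3 vertices, giving width 2; this decomposition certifies tw(G) ≤ 2. For the lower bound, the 3 vertices {a, d, e} are pairwise adjacent, and any tree decomposition puts a clique entirely inside one bag — forcing width ≥ 2. Combining the bounds, tw(G) = 2.

Treewidth 2.
Bags: B1 = {a, c, e}  B2 = {a, c, g}  B3 = {a, d, e}  B4 = {c, f, g}  B5 = {b, c, f}  B6 = {a, e, h}
Tree: B1–B2, B1–B3, B2–B4, B4–B5, B3–B6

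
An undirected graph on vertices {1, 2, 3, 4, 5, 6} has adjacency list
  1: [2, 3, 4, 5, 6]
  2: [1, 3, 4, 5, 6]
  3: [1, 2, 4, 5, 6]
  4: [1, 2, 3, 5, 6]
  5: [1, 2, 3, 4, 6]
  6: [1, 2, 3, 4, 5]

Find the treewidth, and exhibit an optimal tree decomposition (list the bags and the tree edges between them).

With just one bag of size 6, the width is 6 − 1 = 5, so tw(G) ≤ 5. For the lower bound, the 6 vertices {1, 2, 3, 4, 5, 6} are pairwise adjacent, and any tree decomposition puts a clique entirely inside one bag — forcing width ≥ 5. Hence tw(G) = 5 exactly.

Treewidth 5.
One optimal decomposition is:
Bags: B1 = {1, 2, 3, 4, 5, 6}
Tree: (single bag)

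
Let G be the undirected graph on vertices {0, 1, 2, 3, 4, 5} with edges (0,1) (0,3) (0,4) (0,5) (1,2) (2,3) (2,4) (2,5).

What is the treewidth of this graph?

2

A width-2 tree decomposition is:
Bags: B1 = {0, 2, 5}  B2 = {0, 2, 4}  B3 = {0, 2, 3}  B4 = {0, 1, 2}
Tree: B1–B2, B2–B3, B3–B4
Every bag has size at most 3, so the width is 3 − 1 = 2 and tw(G) ≤ 2. For the lower bound, G contains the cycle 5–0–4–2–5, so G is not a forest; only forests have treewidth ≤ 1, hence tw(G) ≥ 2. Combining the bounds, tw(G) = 2.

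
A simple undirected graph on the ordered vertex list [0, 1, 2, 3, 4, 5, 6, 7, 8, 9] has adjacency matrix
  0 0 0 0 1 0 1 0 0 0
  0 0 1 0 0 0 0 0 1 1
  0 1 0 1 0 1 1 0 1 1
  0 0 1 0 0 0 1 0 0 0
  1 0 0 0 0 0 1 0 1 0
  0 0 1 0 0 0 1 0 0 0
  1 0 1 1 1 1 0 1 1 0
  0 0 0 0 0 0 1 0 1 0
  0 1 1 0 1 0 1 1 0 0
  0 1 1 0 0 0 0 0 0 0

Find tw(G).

A width-2 tree decomposition is:
Bags: B1 = {2, 6, 8}  B2 = {4, 6, 8}  B3 = {1, 2, 8}  B4 = {6, 7, 8}  B5 = {1, 2, 9}  B6 = {2, 3, 6}  B7 = {0, 4, 6}  B8 = {2, 5, 6}
Tree: B1–B2, B1–B3, B2–B4, B3–B5, B1–B6, B2–B7, B1–B8
Every bag has size at most 3, so the width is 3 − 1 = 2 and tw(G) ≤ 2. On the other hand G contains the 3-clique {1, 2, 8}. A clique must lie in a single bag of any decomposition, so no decomposition can have width below 2. The upper and lower bounds meet at 2, so that is the treewidth.

2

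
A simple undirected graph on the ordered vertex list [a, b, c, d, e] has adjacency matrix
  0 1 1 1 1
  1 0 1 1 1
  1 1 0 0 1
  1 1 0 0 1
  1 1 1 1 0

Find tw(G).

3

A width-3 tree decomposition is:
Bags: B1 = {a, b, d, e}  B2 = {a, b, c, e}
Tree: B1–B2
The largest bag has 4 vertices, giving width 3; this decomposition certifies tw(G) ≤ 3. On the other hand G contains the 4-clique {a, b, d, e}. A clique must lie in a single bag of any decomposition, so no decomposition can have width below 3. Therefore the treewidth is 3.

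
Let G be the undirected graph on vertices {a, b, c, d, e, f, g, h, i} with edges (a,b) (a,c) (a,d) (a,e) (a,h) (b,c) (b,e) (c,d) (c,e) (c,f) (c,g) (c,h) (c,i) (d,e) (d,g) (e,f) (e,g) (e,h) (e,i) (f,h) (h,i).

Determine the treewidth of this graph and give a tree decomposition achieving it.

Every bag has size at most 4, so the width is 4 − 1 = 3 and tw(G) ≤ 3. On the other hand G contains the 4-clique {c, d, e, g}. A clique must lie in a single bag of any decomposition, so no decomposition can have width below 3. Hence tw(G) = 3 exactly.

Treewidth 3.
One optimal decomposition is:
Bags: B1 = {a, c, d, e}  B2 = {a, b, c, e}  B3 = {c, d, e, g}  B4 = {a, c, e, h}  B5 = {c, e, f, h}  B6 = {c, e, h, i}
Tree: B1–B2, B1–B3, B2–B4, B4–B5, B4–B6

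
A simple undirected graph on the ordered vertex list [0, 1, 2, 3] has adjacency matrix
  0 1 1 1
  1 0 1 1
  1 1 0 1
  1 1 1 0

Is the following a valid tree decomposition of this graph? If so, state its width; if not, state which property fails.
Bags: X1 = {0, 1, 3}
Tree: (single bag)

No — vertex 2 appears in no bag.

A tree decomposition must satisfy three properties: every vertex lies in some bag; for every edge, both endpoints lie together in some bag; and for every vertex, the bags containing it form a connected subtree. Here vertex 2 appears in no bag, so the decomposition is invalid.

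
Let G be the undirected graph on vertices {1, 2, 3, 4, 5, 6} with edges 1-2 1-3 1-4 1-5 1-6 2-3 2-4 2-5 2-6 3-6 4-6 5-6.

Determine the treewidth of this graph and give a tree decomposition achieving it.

Every bag has size at most 4, so the width is 4 − 1 = 3 and tw(G) ≤ 3. For the lower bound, the 4 vertices {1, 2, 3, 6} are pairwise adjacent, and any tree decomposition puts a clique entirely inside one bag — forcing width ≥ 3. Hence tw(G) = 3 exactly.

Treewidth 3.
Bags: B1 = {1, 2, 5, 6}  B2 = {1, 2, 4, 6}  B3 = {1, 2, 3, 6}
Tree: B1–B2, B1–B3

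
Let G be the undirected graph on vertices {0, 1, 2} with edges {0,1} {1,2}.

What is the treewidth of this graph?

A width-1 tree decomposition is:
Bags: B1 = {0, 1}  B2 = {1, 2}
Tree: B1–B2
The largest bag has 2 vertices, giving width 1; this decomposition certifies tw(G) ≤ 1. G has an edge, so its treewidth is at least 1. Therefore the treewidth is 1.

1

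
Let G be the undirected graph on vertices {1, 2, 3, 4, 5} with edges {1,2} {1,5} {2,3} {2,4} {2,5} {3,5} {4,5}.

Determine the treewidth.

A width-2 tree decomposition is:
Bags: B1 = {1, 2, 5}  B2 = {2, 4, 5}  B3 = {2, 3, 5}
Tree: B1–B2, B1–B3
The largest bag has 3 vertices, giving width 2; this decomposition certifies tw(G) ≤ 2. Conversely, {1, 2, 5} is a clique of size 3, and the vertices of any clique must share a bag in every tree decomposition; so some bag has ≥ 3 vertices and tw(G) ≥ 2. Therefore the treewidth is 2.

2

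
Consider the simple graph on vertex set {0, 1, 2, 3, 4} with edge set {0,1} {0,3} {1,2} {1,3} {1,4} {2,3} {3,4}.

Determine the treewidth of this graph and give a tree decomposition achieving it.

Treewidth 2.
One optimal decomposition is:
Bags: B1 = {0, 1, 3}  B2 = {1, 2, 3}  B3 = {1, 3, 4}
Tree: B1–B2, B1–B3

Each bag holds 3 vertices, so the decomposition has width 2, which upper-bounds the treewidth. For the lower bound, the 3 vertices {0, 1, 3} are pairwise adjacent, and any tree decomposition puts a clique entirely inside one bag — forcing width ≥ 2. The upper and lower bounds meet at 2, so that is the treewidth.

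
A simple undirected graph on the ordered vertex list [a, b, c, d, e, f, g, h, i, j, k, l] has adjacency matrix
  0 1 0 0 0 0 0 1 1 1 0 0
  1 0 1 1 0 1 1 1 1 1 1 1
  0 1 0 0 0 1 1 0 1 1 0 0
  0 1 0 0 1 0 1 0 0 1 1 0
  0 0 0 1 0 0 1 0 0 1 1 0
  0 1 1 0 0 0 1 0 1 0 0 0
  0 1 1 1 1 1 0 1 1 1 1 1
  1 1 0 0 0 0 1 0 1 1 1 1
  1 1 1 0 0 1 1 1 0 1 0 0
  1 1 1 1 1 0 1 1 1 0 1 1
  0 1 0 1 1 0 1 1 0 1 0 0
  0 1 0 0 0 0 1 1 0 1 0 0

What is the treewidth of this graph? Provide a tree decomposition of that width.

Treewidth 4.
One such decomposition:
Bags: B1 = {b, g, h, j, l}  B2 = {b, g, h, i, j}  B3 = {b, g, h, j, k}  B4 = {b, c, g, i, j}  B5 = {b, d, g, j, k}  B6 = {d, e, g, j, k}  B7 = {a, b, h, i, j}  B8 = {b, c, f, g, i}
Tree: B1–B2, B2–B3, B2–B4, B3–B5, B5–B6, B2–B7, B4–B8

The largest bag has 5 vertices, giving width 4; this decomposition certifies tw(G) ≤ 4. Conversely, {d, e, g, j, k} is a clique of size 5, and the vertices of any clique must share a bag in every tree decomposition; so some bag has ≥ 5 vertices and tw(G) ≥ 4. The upper and lower bounds meet at 4, so that is the treewidth.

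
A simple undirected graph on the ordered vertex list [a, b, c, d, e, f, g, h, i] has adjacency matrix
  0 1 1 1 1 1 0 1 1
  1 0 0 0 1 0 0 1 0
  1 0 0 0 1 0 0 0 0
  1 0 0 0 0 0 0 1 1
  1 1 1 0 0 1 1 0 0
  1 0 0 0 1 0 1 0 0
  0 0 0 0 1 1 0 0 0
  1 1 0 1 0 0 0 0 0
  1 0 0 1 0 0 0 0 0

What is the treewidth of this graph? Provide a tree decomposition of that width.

Treewidth 2.
One optimal decomposition is:
Bags: B1 = {a, b, h}  B2 = {a, b, e}  B3 = {a, d, h}  B4 = {a, d, i}  B5 = {a, c, e}  B6 = {a, e, f}  B7 = {e, f, g}
Tree: B1–B2, B1–B3, B3–B4, B2–B5, B2–B6, B6–B7

Each bag holds 3 vertices, so the decomposition has width 2, which upper-bounds the treewidth. On the other hand G contains the 3-clique {e, f, g}. A clique must lie in a single bag of any decomposition, so no decomposition can have width below 2. Hence tw(G) = 2 exactly.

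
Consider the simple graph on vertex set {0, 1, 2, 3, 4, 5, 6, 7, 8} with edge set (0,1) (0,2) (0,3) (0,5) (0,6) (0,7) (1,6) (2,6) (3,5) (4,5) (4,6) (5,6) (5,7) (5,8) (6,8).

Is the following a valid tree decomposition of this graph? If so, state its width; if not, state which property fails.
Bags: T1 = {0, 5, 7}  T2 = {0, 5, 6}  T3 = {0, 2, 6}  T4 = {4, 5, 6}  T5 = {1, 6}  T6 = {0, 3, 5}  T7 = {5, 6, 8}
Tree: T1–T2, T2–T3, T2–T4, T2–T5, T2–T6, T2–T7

A tree decomposition must satisfy three properties: every vertex lies in some bag; for every edge, both endpoints lie together in some bag; and for every vertex, the bags containing it form a connected subtree. Here edge (0,1) lies in no bag, so the decomposition is invalid.

No — edge (0,1) lies in no bag.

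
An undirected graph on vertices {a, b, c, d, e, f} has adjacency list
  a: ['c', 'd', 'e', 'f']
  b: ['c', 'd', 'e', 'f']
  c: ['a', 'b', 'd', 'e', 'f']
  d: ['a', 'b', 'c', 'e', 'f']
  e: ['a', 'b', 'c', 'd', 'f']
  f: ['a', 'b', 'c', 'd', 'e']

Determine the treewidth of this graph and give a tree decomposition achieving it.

Treewidth 4.
One optimal decomposition is:
Bags: B1 = {a, c, d, e, f}  B2 = {b, c, d, e, f}
Tree: B1–B2

Each bag holds 5 vertices, so the decomposition has width 4, which upper-bounds the treewidth. Conversely, {a, c, d, e, f} is a clique of size 5, and the vertices of any clique must share a bag in every tree decomposition; so some bag has ≥ 5 vertices and tw(G) ≥ 4. Combining the bounds, tw(G) = 4.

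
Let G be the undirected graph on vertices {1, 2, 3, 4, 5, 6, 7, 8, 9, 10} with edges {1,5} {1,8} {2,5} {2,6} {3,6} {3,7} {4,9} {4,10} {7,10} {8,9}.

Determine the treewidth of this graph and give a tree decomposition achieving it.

Treewidth 2.
One such decomposition:
Bags: B1 = {4, 8, 9}  B2 = {4, 8, 10}  B3 = {7, 8, 10}  B4 = {3, 7, 8}  B5 = {3, 6, 8}  B6 = {2, 6, 8}  B7 = {2, 5, 8}  B8 = {1, 5, 8}
Tree: B1–B2, B2–B3, B3–B4, B4–B5, B5–B6, B6–B7, B7–B8

Each bag holds 3 vertices, so the decomposition has width 2, which upper-bounds the treewidth. For the lower bound, G contains the cycle 8–9–4–10–7–3–6–2–5–1–8, so G is not a forest; only forests have treewidth ≤ 1, hence tw(G) ≥ 2. Therefore the treewidth is 2.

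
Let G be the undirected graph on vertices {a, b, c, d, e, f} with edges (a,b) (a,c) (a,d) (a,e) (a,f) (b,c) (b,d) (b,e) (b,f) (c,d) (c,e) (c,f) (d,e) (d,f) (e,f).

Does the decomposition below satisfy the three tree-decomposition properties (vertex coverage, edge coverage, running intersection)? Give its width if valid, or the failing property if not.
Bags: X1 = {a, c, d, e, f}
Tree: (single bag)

A tree decomposition must satisfy three properties: every vertex lies in some bag; for every edge, both endpoints lie together in some bag; and for every vertex, the bags containing it form a connected subtree. Here vertex b appears in no bag, so the decomposition is invalid.

No — vertex b appears in no bag.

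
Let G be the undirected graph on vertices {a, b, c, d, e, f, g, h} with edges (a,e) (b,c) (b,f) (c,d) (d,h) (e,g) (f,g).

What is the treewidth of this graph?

A width-1 tree decomposition is:
Bags: B1 = {a, e}  B2 = {e, g}  B3 = {f, g}  B4 = {b, f}  B5 = {b, c}  B6 = {c, d}  B7 = {d, h}
Tree: B1–B2, B2–B3, B3–B4, B4–B5, B5–B6, B6–B7
The largest bag has 2 vertices, giving width 1; this decomposition certifies tw(G) ≤ 1. Since G has at least one edge (e.g. a–e), it is not an edgeless graph, so tw(G) ≥ 1. Combining the bounds, tw(G) = 1.

1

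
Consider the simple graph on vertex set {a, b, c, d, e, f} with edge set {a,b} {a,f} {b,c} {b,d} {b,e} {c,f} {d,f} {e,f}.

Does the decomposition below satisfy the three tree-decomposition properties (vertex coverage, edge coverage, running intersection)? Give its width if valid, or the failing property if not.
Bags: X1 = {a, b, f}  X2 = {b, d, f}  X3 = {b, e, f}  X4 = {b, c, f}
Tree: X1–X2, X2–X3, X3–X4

Every vertex of G appears in some bag (union = {a, b, c, d, e, f}); every edge is covered by a bag; and for each vertex v the set of bags containing v is connected in the bag tree. The decomposition is therefore valid. The largest bag has 3 vertices, so the width is 2.

Yes; width 2.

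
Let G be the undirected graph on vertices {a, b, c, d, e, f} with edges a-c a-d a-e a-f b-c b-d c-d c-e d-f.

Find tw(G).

2

A width-2 tree decomposition is:
Bags: B1 = {b, c, d}  B2 = {a, c, d}  B3 = {a, c, e}  B4 = {a, d, f}
Tree: B1–B2, B2–B3, B2–B4
The largest bag has 3 vertices, giving width 2; this decomposition certifies tw(G) ≤ 2. On the other hand G contains the 3-clique {a, c, d}. A clique must lie in a single bag of any decomposition, so no decomposition can have width below 2. Hence tw(G) = 2 exactly.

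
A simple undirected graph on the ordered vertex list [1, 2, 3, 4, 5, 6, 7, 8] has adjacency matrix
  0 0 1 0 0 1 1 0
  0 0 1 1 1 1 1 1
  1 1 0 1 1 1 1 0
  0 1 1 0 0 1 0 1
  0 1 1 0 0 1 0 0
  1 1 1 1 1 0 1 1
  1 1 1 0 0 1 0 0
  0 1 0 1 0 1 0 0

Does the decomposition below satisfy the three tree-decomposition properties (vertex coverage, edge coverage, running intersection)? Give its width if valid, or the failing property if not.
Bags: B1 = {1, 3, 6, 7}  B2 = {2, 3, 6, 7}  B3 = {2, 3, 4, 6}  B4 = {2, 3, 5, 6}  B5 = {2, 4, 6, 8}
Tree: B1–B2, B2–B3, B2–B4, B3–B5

Yes; width 3.

Vertex coverage: the bags together contain {1, 2, 3, 4, 5, 6, 7, 8}, the full vertex set. Edge coverage: each edge of G has both endpoints in at least one bag. Running intersection: for every vertex, the bags containing it form a connected subtree. All three properties hold, so this is a valid tree decomposition of width max|bag| − 1 = 3, and hence tw(G) ≤ 3.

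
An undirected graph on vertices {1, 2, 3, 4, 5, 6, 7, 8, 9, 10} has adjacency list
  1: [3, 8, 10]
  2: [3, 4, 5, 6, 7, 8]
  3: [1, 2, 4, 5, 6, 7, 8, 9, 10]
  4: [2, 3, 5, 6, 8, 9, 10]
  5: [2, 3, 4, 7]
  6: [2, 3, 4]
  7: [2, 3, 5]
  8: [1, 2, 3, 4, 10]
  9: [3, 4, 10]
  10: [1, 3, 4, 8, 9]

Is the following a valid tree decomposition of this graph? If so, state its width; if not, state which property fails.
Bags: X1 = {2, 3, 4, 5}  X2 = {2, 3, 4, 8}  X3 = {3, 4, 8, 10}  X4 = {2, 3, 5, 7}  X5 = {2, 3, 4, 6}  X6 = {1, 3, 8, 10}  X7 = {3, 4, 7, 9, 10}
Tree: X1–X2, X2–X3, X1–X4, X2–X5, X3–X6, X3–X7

A tree decomposition must satisfy three properties: every vertex lies in some bag; for every edge, both endpoints lie together in some bag; and for every vertex, the bags containing it form a connected subtree. Here bags containing vertex 7 are not connected in the tree, so the decomposition is invalid.

No — bags containing vertex 7 are not connected in the tree.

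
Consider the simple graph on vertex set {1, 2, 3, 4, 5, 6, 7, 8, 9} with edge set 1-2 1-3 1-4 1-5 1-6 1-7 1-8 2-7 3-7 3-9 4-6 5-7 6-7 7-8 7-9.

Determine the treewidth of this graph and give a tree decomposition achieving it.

Every bag has size at most 3, so the width is 3 − 1 = 2 and tw(G) ≤ 2. Conversely, {1, 4, 6} is a clique of size 3, and the vertices of any clique must share a bag in every tree decomposition; so some bag has ≥ 3 vertices and tw(G) ≥ 2. Combining the bounds, tw(G) = 2.

Treewidth 2.
One optimal decomposition is:
Bags: B1 = {1, 6, 7}  B2 = {1, 3, 7}  B3 = {1, 4, 6}  B4 = {1, 5, 7}  B5 = {3, 7, 9}  B6 = {1, 2, 7}  B7 = {1, 7, 8}
Tree: B1–B2, B1–B3, B2–B4, B2–B5, B2–B6, B1–B7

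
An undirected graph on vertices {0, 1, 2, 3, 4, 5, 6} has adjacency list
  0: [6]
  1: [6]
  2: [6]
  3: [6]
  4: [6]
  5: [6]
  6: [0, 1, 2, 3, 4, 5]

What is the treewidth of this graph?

1

A width-1 tree decomposition is:
Bags: B1 = {2, 6}  B2 = {4, 6}  B3 = {5, 6}  B4 = {3, 6}  B5 = {1, 6}  B6 = {0, 6}
Tree: B1–B2, B1–B3, B1–B4, B2–B5, B1–B6
The largest bag has 2 vertices, giving width 1; this decomposition certifies tw(G) ≤ 1. G has an edge, so its treewidth is at least 1. Hence tw(G) = 1 exactly.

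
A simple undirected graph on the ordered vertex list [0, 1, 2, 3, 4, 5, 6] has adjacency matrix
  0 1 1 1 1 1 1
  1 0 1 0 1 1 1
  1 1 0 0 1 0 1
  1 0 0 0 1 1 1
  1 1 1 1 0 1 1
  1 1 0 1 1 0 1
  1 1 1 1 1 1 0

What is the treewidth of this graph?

A width-4 tree decomposition is:
Bags: B1 = {0, 3, 4, 5, 6}  B2 = {0, 1, 4, 5, 6}  B3 = {0, 1, 2, 4, 6}
Tree: B1–B2, B2–B3
Every bag has size at most 5, so the width is 5 − 1 = 4 and tw(G) ≤ 4. On the other hand G contains the 5-clique {0, 1, 2, 4, 6}. A clique must lie in a single bag of any decomposition, so no decomposition can have width below 4. Combining the bounds, tw(G) = 4.

4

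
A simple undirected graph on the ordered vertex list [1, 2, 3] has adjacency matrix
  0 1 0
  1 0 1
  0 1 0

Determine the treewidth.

A width-1 tree decomposition is:
Bags: B1 = {2, 3}  B2 = {1, 2}
Tree: B1–B2
The largest bag has 2 vertices, giving width 1; this decomposition certifies tw(G) ≤ 1. Any graph with an edge has treewidth ≥ 1, and G has the edge 3–2. Hence tw(G) = 1 exactly.

1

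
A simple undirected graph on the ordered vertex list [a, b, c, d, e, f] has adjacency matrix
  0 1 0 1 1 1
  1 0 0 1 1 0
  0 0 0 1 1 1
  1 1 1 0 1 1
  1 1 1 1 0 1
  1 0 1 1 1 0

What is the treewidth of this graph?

A width-3 tree decomposition is:
Bags: B1 = {a, b, d, e}  B2 = {a, d, e, f}  B3 = {c, d, e, f}
Tree: B1–B2, B2–B3
The largest bag has 4 vertices, giving width 3; this decomposition certifies tw(G) ≤ 3. For the lower bound, the 4 vertices {c, d, e, f} are pairwise adjacent, and any tree decomposition puts a clique entirely inside one bag — forcing width ≥ 3. The upper and lower bounds meet at 3, so that is the treewidth.

3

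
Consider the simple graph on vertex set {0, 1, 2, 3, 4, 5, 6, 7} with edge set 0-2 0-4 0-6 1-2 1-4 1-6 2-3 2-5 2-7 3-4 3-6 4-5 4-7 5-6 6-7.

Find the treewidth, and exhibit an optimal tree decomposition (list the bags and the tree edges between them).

Treewidth 3.
One such decomposition:
Bags: B1 = {0, 2, 4, 6}  B2 = {2, 4, 5, 6}  B3 = {1, 2, 4, 6}  B4 = {2, 4, 6, 7}  B5 = {2, 3, 4, 6}
Tree: B1–B2, B2–B3, B3–B4, B4–B5

Each bag holds 4 vertices, so the decomposition has width 3, which upper-bounds the treewidth. For the lower bound: the 4 vertex sets {0,2}, {5,6}, {4}, {1} are disjoint, each induces a connected subgraph, and every pair is joined by at least one edge of G. Contracting each set to a single vertex therefore yields K_{4} as a minor, and since treewidth is minor-monotone, tw(G) ≥ tw(K_{4}) = 3. The upper and lower bounds meet at 3, so that is the treewidth.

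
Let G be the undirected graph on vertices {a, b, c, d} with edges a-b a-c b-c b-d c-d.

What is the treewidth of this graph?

2

A width-2 tree decomposition is:
Bags: B1 = {a, b, c}  B2 = {b, c, d}
Tree: B1–B2
Every bag has size at most 3, so the width is 3 − 1 = 2 and tw(G) ≤ 2. For the lower bound, the 3 vertices {b, c, d} are pairwise adjacent, and any tree decomposition puts a clique entirely inside one bag — forcing width ≥ 2. Combining the bounds, tw(G) = 2.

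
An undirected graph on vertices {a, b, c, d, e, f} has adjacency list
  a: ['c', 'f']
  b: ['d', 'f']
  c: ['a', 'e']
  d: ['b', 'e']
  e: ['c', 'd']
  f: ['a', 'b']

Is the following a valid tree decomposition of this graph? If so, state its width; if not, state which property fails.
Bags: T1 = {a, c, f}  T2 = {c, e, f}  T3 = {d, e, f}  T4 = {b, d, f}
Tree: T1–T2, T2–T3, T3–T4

Every vertex of G appears in some bag (union = {a, b, c, d, e, f}); every edge is covered by a bag; and for each vertex v the set of bags containing v is connected in the bag tree. The decomposition is therefore valid. The largest bag has 3 vertices, so the width is 2.

Yes; width 2.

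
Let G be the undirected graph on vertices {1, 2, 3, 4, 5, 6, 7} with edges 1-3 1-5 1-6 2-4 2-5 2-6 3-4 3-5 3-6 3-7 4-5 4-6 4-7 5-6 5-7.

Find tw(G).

3

A width-3 tree decomposition is:
Bags: B1 = {3, 4, 5, 7}  B2 = {3, 4, 5, 6}  B3 = {1, 3, 5, 6}  B4 = {2, 4, 5, 6}
Tree: B1–B2, B2–B3, B2–B4
The largest bag has 4 vertices, giving width 3; this decomposition certifies tw(G) ≤ 3. Conversely, {2, 4, 5, 6} is a clique of size 4, and the vertices of any clique must share a bag in every tree decomposition; so some bag has ≥ 4 vertices and tw(G) ≥ 3. Therefore the treewidth is 3.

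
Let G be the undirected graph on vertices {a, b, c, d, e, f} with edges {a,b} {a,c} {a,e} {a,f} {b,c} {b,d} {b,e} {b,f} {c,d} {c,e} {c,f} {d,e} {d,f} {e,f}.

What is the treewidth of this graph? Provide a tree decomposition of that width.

Treewidth 4.
One optimal decomposition is:
Bags: B1 = {a, b, c, e, f}  B2 = {b, c, d, e, f}
Tree: B1–B2

Every bag has size at most 5, so the width is 5 − 1 = 4 and tw(G) ≤ 4. Conversely, {b, c, d, e, f} is a clique of size 5, and the vertices of any clique must share a bag in every tree decomposition; so some bag has ≥ 5 vertices and tw(G) ≥ 4. Combining the bounds, tw(G) = 4.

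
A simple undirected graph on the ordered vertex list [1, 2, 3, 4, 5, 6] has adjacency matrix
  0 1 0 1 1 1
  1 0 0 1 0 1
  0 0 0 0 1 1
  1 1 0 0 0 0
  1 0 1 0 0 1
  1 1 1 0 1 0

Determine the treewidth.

A width-2 tree decomposition is:
Bags: B1 = {1, 5, 6}  B2 = {1, 2, 6}  B3 = {1, 2, 4}  B4 = {3, 5, 6}
Tree: B1–B2, B2–B3, B1–B4
Every bag has size at most 3, so the width is 3 − 1 = 2 and tw(G) ≤ 2. Conversely, {1, 2, 4} is a clique of size 3, and the vertices of any clique must share a bag in every tree decomposition; so some bag has ≥ 3 vertices and tw(G) ≥ 2. Therefore the treewidth is 2.

2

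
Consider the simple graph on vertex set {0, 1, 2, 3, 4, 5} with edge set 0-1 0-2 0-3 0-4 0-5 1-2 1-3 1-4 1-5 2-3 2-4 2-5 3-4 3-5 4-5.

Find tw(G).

A width-5 tree decomposition is:
Bags: B1 = {0, 1, 2, 3, 4, 5}
Tree: (single bag)
A single bag containing all 6 vertices is trivially a valid decomposition of width 5. Conversely, {0, 1, 2, 3, 4, 5} is a clique of size 6, and the vertices of any clique must share a bag in every tree decomposition; so some bag has ≥ 6 vertices and tw(G) ≥ 5. Therefore the treewidth is 5.

5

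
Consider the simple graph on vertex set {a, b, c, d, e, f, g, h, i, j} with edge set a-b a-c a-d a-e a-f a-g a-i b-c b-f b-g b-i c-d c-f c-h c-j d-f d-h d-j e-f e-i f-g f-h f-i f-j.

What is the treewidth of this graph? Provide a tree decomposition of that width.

Treewidth 3.
Bags: B1 = {a, b, f, i}  B2 = {a, b, c, f}  B3 = {a, e, f, i}  B4 = {a, b, f, g}  B5 = {a, c, d, f}  B6 = {c, d, f, h}  B7 = {c, d, f, j}
Tree: B1–B2, B1–B3, B1–B4, B2–B5, B5–B6, B5–B7

Every bag has size at most 4, so the width is 4 − 1 = 3 and tw(G) ≤ 3. For the lower bound, the 4 vertices {c, d, f, j} are pairwise adjacent, and any tree decomposition puts a clique entirely inside one bag — forcing width ≥ 3. Therefore the treewidth is 3.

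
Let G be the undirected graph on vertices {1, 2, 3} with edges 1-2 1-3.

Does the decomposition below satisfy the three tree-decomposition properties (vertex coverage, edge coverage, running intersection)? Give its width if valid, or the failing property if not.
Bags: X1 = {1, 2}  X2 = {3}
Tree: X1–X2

A tree decomposition must satisfy three properties: every vertex lies in some bag; for every edge, both endpoints lie together in some bag; and for every vertex, the bags containing it form a connected subtree. Here edge (1,3) lies in no bag, so the decomposition is invalid.

No — edge (1,3) lies in no bag.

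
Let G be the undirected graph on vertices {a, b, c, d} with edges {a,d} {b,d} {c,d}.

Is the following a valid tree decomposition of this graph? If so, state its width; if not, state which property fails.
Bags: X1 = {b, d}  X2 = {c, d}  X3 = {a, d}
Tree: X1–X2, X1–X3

Yes; width 1.

Checking the three conditions: (i) the bags cover all of {a, b, c, d}; (ii) for each edge, some bag contains both endpoints; (iii) the bags containing any fixed vertex form a subtree. All hold, so the decomposition is valid with width 2 − 1 = 1.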